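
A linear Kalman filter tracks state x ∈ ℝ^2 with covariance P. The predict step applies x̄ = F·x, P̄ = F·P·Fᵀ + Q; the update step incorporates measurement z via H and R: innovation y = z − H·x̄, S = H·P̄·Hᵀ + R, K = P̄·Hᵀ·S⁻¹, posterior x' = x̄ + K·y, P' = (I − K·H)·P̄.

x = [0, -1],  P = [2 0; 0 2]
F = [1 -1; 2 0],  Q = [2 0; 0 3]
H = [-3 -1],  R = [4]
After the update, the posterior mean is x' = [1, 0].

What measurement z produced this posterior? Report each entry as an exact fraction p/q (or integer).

z = [-3]

x̄ = F·x = [1, 0]
P̄ = F·P·Fᵀ + Q = [6 4; 4 11]
S = H·P̄·Hᵀ + R = [93]
K = P̄·Hᵀ·S⁻¹ = [-22/93; -23/93]
x' − x̄ = [0, 0] = K·y
y = (KᵀK)⁻¹·Kᵀ·(x' − x̄) = [0]
z = y + H·x̄ = [0] + [-3] = [-3]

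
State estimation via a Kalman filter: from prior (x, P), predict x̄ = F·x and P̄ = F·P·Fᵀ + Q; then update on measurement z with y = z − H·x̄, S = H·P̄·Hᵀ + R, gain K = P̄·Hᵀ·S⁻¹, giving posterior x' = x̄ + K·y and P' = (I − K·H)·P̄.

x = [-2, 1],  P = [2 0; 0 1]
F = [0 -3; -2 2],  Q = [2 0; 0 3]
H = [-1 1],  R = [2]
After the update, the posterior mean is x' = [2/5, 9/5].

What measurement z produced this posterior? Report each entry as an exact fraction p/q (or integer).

x̄ = F·x = [-3, 6]
P̄ = F·P·Fᵀ + Q = [11 -6; -6 15]
S = H·P̄·Hᵀ + R = [40]
K = P̄·Hᵀ·S⁻¹ = [-17/40; 21/40]
x' − x̄ = [17/5, -21/5] = K·y
y = (KᵀK)⁻¹·Kᵀ·(x' − x̄) = [-8]
z = y + H·x̄ = [-8] + [9] = [1]

z = [1]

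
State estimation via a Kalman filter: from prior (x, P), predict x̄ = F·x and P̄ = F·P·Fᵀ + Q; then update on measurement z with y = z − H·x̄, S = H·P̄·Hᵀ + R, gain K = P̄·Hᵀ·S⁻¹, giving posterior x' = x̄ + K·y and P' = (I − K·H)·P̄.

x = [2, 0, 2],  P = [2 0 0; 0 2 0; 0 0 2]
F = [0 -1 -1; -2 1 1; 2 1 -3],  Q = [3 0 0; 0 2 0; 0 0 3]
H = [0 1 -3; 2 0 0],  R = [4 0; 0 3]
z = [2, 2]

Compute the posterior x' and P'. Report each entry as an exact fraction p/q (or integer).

x' = [1438/2083, -6306/2083, -3456/2083]
P' = [6981/10415 -2028/10415 -612/10415; -2028/10415 70294/10415 21706/10415; -612/10415 21706/10415 11234/10415]

x̄ = F·x = [-2, -2, -2]
P̄ = F·P·Fᵀ + Q = [7 -4 4; -4 14 -12; 4 -12 31]
y = z − H·x̄ = [-2, 6]
S = H·P̄·Hᵀ + R = [369 -32; -32 31]
K = P̄·Hᵀ·S⁻¹ = [-48/10415 4654/10415; 1294/10415 -1352/10415; -2999/10415 -408/10415]
x' = x̄ + K·y = [1438/2083, -6306/2083, -3456/2083]
P' = (I − K·H)·P̄ = [6981/10415 -2028/10415 -612/10415; -2028/10415 70294/10415 21706/10415; -612/10415 21706/10415 11234/10415]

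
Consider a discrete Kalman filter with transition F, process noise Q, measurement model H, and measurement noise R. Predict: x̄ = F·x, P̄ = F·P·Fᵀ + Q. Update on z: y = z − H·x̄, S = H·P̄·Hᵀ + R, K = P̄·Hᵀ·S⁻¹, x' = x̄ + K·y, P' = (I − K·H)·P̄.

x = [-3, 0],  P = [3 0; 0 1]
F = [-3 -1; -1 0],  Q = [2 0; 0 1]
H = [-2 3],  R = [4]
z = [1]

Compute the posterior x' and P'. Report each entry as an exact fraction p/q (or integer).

x̄ = F·x = [9, 3]
P̄ = F·P·Fᵀ + Q = [30 9; 9 4]
y = z − H·x̄ = [10]
S = H·P̄·Hᵀ + R = [52]
K = P̄·Hᵀ·S⁻¹ = [-33/52; -3/26]
x' = x̄ + K·y = [69/26, 24/13]
P' = (I − K·H)·P̄ = [471/52 135/26; 135/26 43/13]

x' = [69/26, 24/13]
P' = [471/52 135/26; 135/26 43/13]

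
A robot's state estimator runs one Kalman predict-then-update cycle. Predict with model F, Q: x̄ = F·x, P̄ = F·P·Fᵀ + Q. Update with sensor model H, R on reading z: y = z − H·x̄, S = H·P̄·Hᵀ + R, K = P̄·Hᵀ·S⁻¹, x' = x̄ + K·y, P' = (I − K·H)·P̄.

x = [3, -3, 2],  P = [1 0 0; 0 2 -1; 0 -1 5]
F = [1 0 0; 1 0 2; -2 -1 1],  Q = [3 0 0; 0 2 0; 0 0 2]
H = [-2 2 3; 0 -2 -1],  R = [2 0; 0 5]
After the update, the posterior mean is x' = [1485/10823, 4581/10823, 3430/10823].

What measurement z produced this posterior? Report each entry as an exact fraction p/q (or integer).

z = [2, 1]

x̄ = F·x = [3, 7, -1]
P̄ = F·P·Fᵀ + Q = [4 1 -2; 1 23 10; -2 10 15]
S = H·P̄·Hᵀ + R = [381 -217; -217 152]
K = P̄·Hᵀ·S⁻¹ = [-1824/10823 -2604/10823; -904/10823 -5278/10823; 2893/10823 1638/10823]
x' − x̄ = [-30984/10823, -71180/10823, 14253/10823] = K·y
y = (KᵀK)⁻¹·Kᵀ·(x' − x̄) = [-3, 14]
z = y + H·x̄ = [-3, 14] + [5, -13] = [2, 1]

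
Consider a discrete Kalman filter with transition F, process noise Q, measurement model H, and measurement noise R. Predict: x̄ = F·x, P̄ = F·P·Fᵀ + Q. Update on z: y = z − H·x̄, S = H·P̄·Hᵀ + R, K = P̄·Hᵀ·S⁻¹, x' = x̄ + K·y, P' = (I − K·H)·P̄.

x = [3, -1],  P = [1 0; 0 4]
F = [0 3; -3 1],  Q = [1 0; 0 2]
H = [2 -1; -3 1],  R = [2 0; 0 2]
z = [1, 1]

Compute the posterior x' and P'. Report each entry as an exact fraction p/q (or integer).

x' = [-188/57, -1117/133]
P' = [256/171 66/19; 66/19 1194/133]

x̄ = F·x = [-3, -10]
P̄ = F·P·Fᵀ + Q = [37 12; 12 15]
y = z − H·x̄ = [-3, 2]
S = H·P̄·Hᵀ + R = [117 -177; -177 278]
K = P̄·Hᵀ·S⁻¹ = [-41/171 -29/57; -135/133 -96/133]
x' = x̄ + K·y = [-188/57, -1117/133]
P' = (I − K·H)·P̄ = [256/171 66/19; 66/19 1194/133]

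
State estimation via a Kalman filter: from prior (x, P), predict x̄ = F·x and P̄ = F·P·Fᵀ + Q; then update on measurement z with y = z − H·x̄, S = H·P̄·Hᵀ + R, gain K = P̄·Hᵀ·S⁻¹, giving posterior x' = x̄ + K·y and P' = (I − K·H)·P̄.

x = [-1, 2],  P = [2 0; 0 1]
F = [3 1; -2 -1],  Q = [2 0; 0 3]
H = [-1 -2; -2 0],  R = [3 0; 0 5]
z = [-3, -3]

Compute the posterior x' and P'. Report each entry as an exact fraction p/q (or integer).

x' = [31/24, 59/120]
P' = [395/336 -205/336; -205/336 1591/1680]

x̄ = F·x = [-1, 0]
P̄ = F·P·Fᵀ + Q = [21 -13; -13 12]
y = z − H·x̄ = [-4, -5]
S = H·P̄·Hᵀ + R = [20 -10; -10 89]
K = P̄·Hᵀ·S⁻¹ = [5/336 -79/168; -719/1680 41/168]
x' = x̄ + K·y = [31/24, 59/120]
P' = (I − K·H)·P̄ = [395/336 -205/336; -205/336 1591/1680]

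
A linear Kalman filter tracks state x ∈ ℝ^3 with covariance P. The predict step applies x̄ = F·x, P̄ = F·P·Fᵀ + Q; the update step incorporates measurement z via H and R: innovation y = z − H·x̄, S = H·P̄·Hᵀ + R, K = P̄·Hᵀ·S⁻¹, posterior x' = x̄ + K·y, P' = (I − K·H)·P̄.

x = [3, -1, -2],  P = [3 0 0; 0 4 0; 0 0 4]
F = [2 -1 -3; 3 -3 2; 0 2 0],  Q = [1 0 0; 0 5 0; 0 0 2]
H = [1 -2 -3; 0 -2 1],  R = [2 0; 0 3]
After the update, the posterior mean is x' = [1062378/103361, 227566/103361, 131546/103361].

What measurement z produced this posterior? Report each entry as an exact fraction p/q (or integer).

x̄ = F·x = [13, 8, -2]
P̄ = F·P·Fᵀ + Q = [53 6 -8; 6 84 -24; -8 -24 18]
S = H·P̄·Hᵀ + R = [289 166; 166 453]
K = P̄·Hᵀ·S⁻¹ = [32765/103361 -16570/103361; -8898/103361 -40548/103361; -17298/103361 21398/103361]
x' − x̄ = [-281315/103361, -599322/103361, 338268/103361] = K·y
y = (KᵀK)⁻¹·Kᵀ·(x' − x̄) = [-1, 15]
z = y + H·x̄ = [-1, 15] + [3, -18] = [2, -3]

z = [2, -3]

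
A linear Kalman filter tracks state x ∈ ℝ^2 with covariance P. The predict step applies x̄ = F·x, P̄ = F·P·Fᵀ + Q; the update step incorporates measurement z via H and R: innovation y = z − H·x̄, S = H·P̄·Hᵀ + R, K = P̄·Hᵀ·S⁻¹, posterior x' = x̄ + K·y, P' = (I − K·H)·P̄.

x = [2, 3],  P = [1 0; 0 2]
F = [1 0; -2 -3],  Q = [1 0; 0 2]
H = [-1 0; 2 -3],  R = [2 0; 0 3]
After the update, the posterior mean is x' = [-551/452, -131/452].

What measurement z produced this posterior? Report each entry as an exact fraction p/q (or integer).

x̄ = F·x = [2, -13]
P̄ = F·P·Fᵀ + Q = [2 -2; -2 24]
S = H·P̄·Hᵀ + R = [4 -10; -10 251]
K = P̄·Hᵀ·S⁻¹ = [-201/452 5/226; -129/452 -71/226]
x' − x̄ = [-1455/452, 5745/452] = K·y
y = (KᵀK)⁻¹·Kᵀ·(x' − x̄) = [5, -45]
z = y + H·x̄ = [5, -45] + [-2, 43] = [3, -2]

z = [3, -2]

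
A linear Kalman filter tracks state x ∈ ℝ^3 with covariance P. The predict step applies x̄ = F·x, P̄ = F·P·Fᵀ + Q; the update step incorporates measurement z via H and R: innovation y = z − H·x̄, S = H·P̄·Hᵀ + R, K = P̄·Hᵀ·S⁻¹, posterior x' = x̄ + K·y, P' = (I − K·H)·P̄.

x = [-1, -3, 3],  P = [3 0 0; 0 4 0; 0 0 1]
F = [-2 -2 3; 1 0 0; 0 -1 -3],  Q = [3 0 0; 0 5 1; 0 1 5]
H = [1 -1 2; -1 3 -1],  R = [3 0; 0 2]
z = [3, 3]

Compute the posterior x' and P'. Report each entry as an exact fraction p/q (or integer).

x̄ = F·x = [17, -1, -6]
P̄ = F·P·Fᵀ + Q = [40 -6 -1; -6 8 1; -1 1 18]
y = z − H·x̄ = [-3, 17]
S = H·P̄·Hᵀ + R = [127 -114; -114 160]
K = P̄·Hᵀ·S⁻¹ = [271/3662 -2223/7324; 693/3662 2315/7324; 961/1831 1049/3662]
x' = x̄ + K·y = [85091/7324, 27873/7324, -9905/3662]
P' = (I − K·H)·P̄ = [142401/7324 27027/7324 -28437/3662; 27027/7324 8089/7324 -3695/3662; -28437/3662 -3695/3662 7627/1831]

x' = [85091/7324, 27873/7324, -9905/3662]
P' = [142401/7324 27027/7324 -28437/3662; 27027/7324 8089/7324 -3695/3662; -28437/3662 -3695/3662 7627/1831]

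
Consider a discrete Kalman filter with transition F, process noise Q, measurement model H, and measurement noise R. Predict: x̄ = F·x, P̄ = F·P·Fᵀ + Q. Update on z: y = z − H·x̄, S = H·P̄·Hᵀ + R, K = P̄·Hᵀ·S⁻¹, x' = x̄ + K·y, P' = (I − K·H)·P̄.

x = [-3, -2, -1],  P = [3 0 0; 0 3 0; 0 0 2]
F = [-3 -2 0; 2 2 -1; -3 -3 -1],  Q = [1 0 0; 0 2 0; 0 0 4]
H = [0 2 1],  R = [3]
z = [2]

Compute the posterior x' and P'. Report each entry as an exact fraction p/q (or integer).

x' = [149/13, -263/39, 592/39]
P' = [445/13 -280/13 545/13; -280/13 608/39 -1150/39; 545/13 -1150/39 2276/39]

x̄ = F·x = [13, -9, 16]
P̄ = F·P·Fᵀ + Q = [40 -30 45; -30 28 -34; 45 -34 60]
y = z − H·x̄ = [4]
S = H·P̄·Hᵀ + R = [39]
K = P̄·Hᵀ·S⁻¹ = [-5/13; 22/39; -8/39]
x' = x̄ + K·y = [149/13, -263/39, 592/39]
P' = (I − K·H)·P̄ = [445/13 -280/13 545/13; -280/13 608/39 -1150/39; 545/13 -1150/39 2276/39]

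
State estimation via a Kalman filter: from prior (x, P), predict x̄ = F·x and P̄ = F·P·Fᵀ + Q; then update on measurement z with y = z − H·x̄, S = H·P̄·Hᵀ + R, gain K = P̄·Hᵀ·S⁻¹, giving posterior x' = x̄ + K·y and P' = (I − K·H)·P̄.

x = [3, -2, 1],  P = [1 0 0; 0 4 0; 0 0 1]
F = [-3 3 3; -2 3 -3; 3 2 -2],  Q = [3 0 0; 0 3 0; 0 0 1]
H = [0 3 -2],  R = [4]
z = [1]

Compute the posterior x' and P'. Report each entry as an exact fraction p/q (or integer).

x' = [141/76, 66/19, 96/19]
P' = [10767/304 321/76 441/76; 321/76 259/19 375/19; 441/76 375/19 561/19]

x̄ = F·x = [-12, -15, 3]
P̄ = F·P·Fᵀ + Q = [57 33 9; 33 52 24; 9 24 30]
y = z − H·x̄ = [52]
S = H·P̄·Hᵀ + R = [304]
K = P̄·Hᵀ·S⁻¹ = [81/304; 27/76; 3/76]
x' = x̄ + K·y = [141/76, 66/19, 96/19]
P' = (I − K·H)·P̄ = [10767/304 321/76 441/76; 321/76 259/19 375/19; 441/76 375/19 561/19]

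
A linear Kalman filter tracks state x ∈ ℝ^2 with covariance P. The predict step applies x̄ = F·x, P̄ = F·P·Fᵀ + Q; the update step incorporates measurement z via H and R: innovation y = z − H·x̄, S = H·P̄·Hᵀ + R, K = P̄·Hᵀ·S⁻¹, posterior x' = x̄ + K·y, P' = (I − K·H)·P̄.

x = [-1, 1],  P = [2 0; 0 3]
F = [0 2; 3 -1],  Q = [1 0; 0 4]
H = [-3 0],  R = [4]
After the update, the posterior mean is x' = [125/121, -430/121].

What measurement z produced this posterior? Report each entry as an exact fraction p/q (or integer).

z = [-3]

x̄ = F·x = [2, -4]
P̄ = F·P·Fᵀ + Q = [13 -6; -6 25]
S = H·P̄·Hᵀ + R = [121]
K = P̄·Hᵀ·S⁻¹ = [-39/121; 18/121]
x' − x̄ = [-117/121, 54/121] = K·y
y = (KᵀK)⁻¹·Kᵀ·(x' − x̄) = [3]
z = y + H·x̄ = [3] + [-6] = [-3]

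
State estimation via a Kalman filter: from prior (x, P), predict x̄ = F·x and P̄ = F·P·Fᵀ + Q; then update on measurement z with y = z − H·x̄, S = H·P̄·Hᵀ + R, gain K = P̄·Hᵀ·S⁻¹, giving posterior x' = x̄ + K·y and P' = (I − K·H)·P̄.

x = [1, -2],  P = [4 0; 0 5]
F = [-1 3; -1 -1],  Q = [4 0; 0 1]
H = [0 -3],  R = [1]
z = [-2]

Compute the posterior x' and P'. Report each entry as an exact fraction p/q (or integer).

x̄ = F·x = [-7, 1]
P̄ = F·P·Fᵀ + Q = [53 -11; -11 10]
y = z − H·x̄ = [1]
S = H·P̄·Hᵀ + R = [91]
K = P̄·Hᵀ·S⁻¹ = [33/91; -30/91]
x' = x̄ + K·y = [-604/91, 61/91]
P' = (I − K·H)·P̄ = [3734/91 -11/91; -11/91 10/91]

x' = [-604/91, 61/91]
P' = [3734/91 -11/91; -11/91 10/91]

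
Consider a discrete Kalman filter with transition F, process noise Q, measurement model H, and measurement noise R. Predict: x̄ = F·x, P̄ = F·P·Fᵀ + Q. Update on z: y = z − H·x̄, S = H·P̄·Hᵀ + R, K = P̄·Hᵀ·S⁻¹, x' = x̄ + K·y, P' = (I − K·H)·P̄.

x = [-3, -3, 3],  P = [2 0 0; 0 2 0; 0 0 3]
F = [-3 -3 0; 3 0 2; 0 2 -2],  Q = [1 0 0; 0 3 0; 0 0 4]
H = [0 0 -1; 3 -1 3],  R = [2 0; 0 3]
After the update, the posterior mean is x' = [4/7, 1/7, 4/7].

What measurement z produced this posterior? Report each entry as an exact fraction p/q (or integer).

z = [-2, 3]

x̄ = F·x = [18, -3, -12]
P̄ = F·P·Fᵀ + Q = [37 -18 -12; -18 33 -12; -12 -12 24]
S = H·P̄·Hᵀ + R = [26 -48; -48 549]
K = P̄·Hᵀ·S⁻¹ = [614/665 499/1995; 2/35 -23/105; -604/665 16/1995]
x' − x̄ = [-122/7, 22/7, 88/7] = K·y
y = (KᵀK)⁻¹·Kᵀ·(x' − x̄) = [-14, -18]
z = y + H·x̄ = [-14, -18] + [12, 21] = [-2, 3]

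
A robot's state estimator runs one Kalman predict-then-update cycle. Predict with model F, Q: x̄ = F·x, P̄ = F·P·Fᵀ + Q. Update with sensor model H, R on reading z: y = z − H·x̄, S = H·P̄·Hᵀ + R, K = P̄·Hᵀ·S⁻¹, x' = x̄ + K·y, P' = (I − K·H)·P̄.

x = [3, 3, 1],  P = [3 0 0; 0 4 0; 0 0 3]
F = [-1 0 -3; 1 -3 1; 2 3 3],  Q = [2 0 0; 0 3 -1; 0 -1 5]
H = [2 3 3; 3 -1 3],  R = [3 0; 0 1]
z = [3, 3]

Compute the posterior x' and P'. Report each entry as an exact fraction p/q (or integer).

x' = [-97635/52031, -22552/52031, 143030/52031]
P' = [800619/52031 190731/52031 -1472823/104062; 190731/52031 58230/52031 -350977/104062; -1472823/104062 -350977/104062 681668/52031]

x̄ = F·x = [-6, -5, 18]
P̄ = F·P·Fᵀ + Q = [32 -12 -33; -12 45 -22; -33 -22 80]
y = z − H·x̄ = [-24, -38]
S = H·P̄·Hᵀ + R = [320 66; 66 664]
K = P̄·Hᵀ·S⁻¹ = [-23869/104062 3783/104062; 19791/104062 -25005/104062; 30477/104062 11258/52031]
x' = x̄ + K·y = [-97635/52031, -22552/52031, 143030/52031]
P' = (I − K·H)·P̄ = [800619/52031 190731/52031 -1472823/104062; 190731/52031 58230/52031 -350977/104062; -1472823/104062 -350977/104062 681668/52031]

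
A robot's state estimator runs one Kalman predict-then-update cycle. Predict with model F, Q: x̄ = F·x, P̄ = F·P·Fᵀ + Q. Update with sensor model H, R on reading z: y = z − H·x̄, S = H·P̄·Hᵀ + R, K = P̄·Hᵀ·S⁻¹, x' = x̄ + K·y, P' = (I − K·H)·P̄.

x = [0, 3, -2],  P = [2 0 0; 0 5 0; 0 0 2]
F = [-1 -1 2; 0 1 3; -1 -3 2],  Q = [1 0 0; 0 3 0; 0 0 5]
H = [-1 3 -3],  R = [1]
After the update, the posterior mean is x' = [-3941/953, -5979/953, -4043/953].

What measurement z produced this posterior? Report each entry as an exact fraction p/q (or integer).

z = [-2]

x̄ = F·x = [-7, -3, -13]
P̄ = F·P·Fᵀ + Q = [16 7 25; 7 26 -3; 25 -3 60]
S = H·P̄·Hᵀ + R = [953]
K = P̄·Hᵀ·S⁻¹ = [-70/953; 80/953; -214/953]
x' − x̄ = [2730/953, -3120/953, 8346/953] = K·y
y = (KᵀK)⁻¹·Kᵀ·(x' − x̄) = [-39]
z = y + H·x̄ = [-39] + [37] = [-2]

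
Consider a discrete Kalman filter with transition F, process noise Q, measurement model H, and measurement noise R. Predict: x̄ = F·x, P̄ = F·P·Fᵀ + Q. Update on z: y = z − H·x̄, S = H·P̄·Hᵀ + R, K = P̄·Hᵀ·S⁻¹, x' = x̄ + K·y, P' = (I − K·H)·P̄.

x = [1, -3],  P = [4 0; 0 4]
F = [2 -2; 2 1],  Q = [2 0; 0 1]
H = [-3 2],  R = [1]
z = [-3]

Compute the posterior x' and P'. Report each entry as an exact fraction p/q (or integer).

x̄ = F·x = [8, -1]
P̄ = F·P·Fᵀ + Q = [34 8; 8 21]
y = z − H·x̄ = [23]
S = H·P̄·Hᵀ + R = [295]
K = P̄·Hᵀ·S⁻¹ = [-86/295; 18/295]
x' = x̄ + K·y = [382/295, 119/295]
P' = (I − K·H)·P̄ = [2634/295 3908/295; 3908/295 5871/295]

x' = [382/295, 119/295]
P' = [2634/295 3908/295; 3908/295 5871/295]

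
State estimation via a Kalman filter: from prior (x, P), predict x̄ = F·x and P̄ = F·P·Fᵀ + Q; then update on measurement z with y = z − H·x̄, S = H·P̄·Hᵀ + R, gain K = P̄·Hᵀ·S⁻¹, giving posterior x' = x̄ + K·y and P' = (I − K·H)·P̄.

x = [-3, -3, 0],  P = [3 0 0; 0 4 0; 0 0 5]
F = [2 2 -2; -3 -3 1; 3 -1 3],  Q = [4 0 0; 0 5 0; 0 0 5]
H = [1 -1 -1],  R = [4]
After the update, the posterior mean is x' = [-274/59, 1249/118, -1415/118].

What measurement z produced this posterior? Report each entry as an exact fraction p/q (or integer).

z = [-3]

x̄ = F·x = [-12, 18, -6]
P̄ = F·P·Fᵀ + Q = [52 -52 -20; -52 73 0; -20 0 81]
S = H·P̄·Hᵀ + R = [354]
K = P̄·Hᵀ·S⁻¹ = [62/177; -125/354; -101/354]
x' − x̄ = [434/59, -875/118, -707/118] = K·y
y = (KᵀK)⁻¹·Kᵀ·(x' − x̄) = [21]
z = y + H·x̄ = [21] + [-24] = [-3]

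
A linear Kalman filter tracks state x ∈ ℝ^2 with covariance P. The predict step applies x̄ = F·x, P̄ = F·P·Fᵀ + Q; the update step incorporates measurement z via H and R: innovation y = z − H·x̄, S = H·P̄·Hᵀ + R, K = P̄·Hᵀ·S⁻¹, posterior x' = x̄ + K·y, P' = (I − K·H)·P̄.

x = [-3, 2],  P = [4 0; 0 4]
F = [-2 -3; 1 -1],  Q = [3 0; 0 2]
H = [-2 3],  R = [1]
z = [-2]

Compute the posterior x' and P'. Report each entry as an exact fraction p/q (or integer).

x' = [-1274/263, -1029/263]
P' = [4861/263 3208/263; 3208/263 2146/263]

x̄ = F·x = [0, -5]
P̄ = F·P·Fᵀ + Q = [55 4; 4 10]
y = z − H·x̄ = [13]
S = H·P̄·Hᵀ + R = [263]
K = P̄·Hᵀ·S⁻¹ = [-98/263; 22/263]
x' = x̄ + K·y = [-1274/263, -1029/263]
P' = (I − K·H)·P̄ = [4861/263 3208/263; 3208/263 2146/263]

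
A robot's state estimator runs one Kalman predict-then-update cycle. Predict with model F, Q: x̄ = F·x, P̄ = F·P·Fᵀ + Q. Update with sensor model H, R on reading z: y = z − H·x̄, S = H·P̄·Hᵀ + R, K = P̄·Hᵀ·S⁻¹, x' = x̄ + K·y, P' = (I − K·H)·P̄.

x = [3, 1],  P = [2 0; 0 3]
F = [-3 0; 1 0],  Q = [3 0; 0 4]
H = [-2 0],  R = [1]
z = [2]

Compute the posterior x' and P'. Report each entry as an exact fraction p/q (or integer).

x' = [-93/85, 63/85]
P' = [21/85 -6/85; -6/85 366/85]

x̄ = F·x = [-9, 3]
P̄ = F·P·Fᵀ + Q = [21 -6; -6 6]
y = z − H·x̄ = [-16]
S = H·P̄·Hᵀ + R = [85]
K = P̄·Hᵀ·S⁻¹ = [-42/85; 12/85]
x' = x̄ + K·y = [-93/85, 63/85]
P' = (I − K·H)·P̄ = [21/85 -6/85; -6/85 366/85]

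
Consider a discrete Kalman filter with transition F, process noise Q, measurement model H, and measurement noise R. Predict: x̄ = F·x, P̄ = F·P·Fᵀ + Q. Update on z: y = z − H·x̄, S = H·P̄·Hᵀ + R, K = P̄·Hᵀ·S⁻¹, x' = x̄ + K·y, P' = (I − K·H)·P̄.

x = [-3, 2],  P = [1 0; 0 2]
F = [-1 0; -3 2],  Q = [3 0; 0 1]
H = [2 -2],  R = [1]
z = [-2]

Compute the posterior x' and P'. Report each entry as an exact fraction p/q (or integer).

x̄ = F·x = [3, 13]
P̄ = F·P·Fᵀ + Q = [4 3; 3 18]
y = z − H·x̄ = [18]
S = H·P̄·Hᵀ + R = [65]
K = P̄·Hᵀ·S⁻¹ = [2/65; -6/13]
x' = x̄ + K·y = [231/65, 61/13]
P' = (I − K·H)·P̄ = [256/65 51/13; 51/13 54/13]

x' = [231/65, 61/13]
P' = [256/65 51/13; 51/13 54/13]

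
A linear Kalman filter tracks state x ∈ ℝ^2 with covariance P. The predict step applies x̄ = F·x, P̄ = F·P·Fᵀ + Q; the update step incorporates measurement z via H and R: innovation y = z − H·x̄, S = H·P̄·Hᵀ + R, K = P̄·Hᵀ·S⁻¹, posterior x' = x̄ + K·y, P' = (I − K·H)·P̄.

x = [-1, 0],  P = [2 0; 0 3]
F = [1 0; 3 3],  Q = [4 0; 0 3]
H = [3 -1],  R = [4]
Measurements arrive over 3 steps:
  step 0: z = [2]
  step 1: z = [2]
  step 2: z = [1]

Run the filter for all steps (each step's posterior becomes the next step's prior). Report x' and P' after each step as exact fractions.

step 0: x' = [-23/35, -27/7], P' = [138/35 78/7; 78/7 246/7]
step 1: x' = [-217/2515, -5949/2515], P' = [16762/2515 50886/2515; 50886/2515 164406/2515]
step 2: x' = [3048271/7938995, 899178/7938995], P' = [54845098/7938995 166984854/7938995; 166984854/7938995 539858022/7938995]

step 0: x̄ = F·x = [-1, -3]
step 0: P̄ = F·P·Fᵀ + Q = [6 6; 6 48]
step 0: y = z − H·x̄ = [2]
step 0: S = H·P̄·Hᵀ + R = [70]
step 0: K = P̄·Hᵀ·S⁻¹ = [6/35; -3/7]
step 0: x' = x̄ + K·y = [-23/35, -27/7]
step 0: P' = (I − K·H)·P̄ = [138/35 78/7; 78/7 246/7]
step 1: x̄ = F·x = [-23/35, -474/35]
step 1: P̄ = F·P·Fᵀ + Q = [278/35 1584/35; 1584/35 19437/35]
step 1: y = z − H·x̄ = [-67/7]
step 1: S = H·P̄·Hᵀ + R = [2515/7]
step 1: K = P̄·Hᵀ·S⁻¹ = [-30/503; -2937/2515]
step 1: x' = x̄ + K·y = [-217/2515, -5949/2515]
step 1: P' = (I − K·H)·P̄ = [16762/2515 50886/2515; 50886/2515 164406/2515]
step 2: x̄ = F·x = [-217/2515, -18498/2515]
step 2: P̄ = F·P·Fᵀ + Q = [26822/2515 202944/2515; 202944/2515 510801/503]
step 2: y = z − H·x̄ = [-15332/2515]
step 2: S = H·P̄·Hᵀ + R = [1587799/2515]
step 2: K = P̄·Hᵀ·S⁻¹ = [-122478/1587799; -1945173/1587799]
step 2: x' = x̄ + K·y = [3048271/7938995, 899178/7938995]
step 2: P' = (I − K·H)·P̄ = [54845098/7938995 166984854/7938995; 166984854/7938995 539858022/7938995]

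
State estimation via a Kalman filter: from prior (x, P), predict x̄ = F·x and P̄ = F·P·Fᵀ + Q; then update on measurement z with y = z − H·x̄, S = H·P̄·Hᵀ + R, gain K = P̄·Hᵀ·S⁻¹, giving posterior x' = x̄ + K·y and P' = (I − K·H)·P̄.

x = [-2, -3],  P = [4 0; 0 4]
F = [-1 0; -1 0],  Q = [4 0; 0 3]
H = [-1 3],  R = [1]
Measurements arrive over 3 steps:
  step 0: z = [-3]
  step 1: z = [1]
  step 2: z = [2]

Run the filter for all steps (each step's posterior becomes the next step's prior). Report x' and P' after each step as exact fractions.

step 0: x̄ = F·x = [2, 2]
step 0: P̄ = F·P·Fᵀ + Q = [8 4; 4 7]
step 0: y = z − H·x̄ = [-7]
step 0: S = H·P̄·Hᵀ + R = [48]
step 0: K = P̄·Hᵀ·S⁻¹ = [1/12; 17/48]
step 0: x' = x̄ + K·y = [17/12, -23/48]
step 0: P' = (I − K·H)·P̄ = [23/3 31/12; 31/12 47/48]
step 1: x̄ = F·x = [-17/12, -17/12]
step 1: P̄ = F·P·Fᵀ + Q = [35/3 23/3; 23/3 32/3]
step 1: y = z − H·x̄ = [23/6]
step 1: S = H·P̄·Hᵀ + R = [188/3]
step 1: K = P̄·Hᵀ·S⁻¹ = [17/94; 73/188]
step 1: x' = x̄ + K·y = [-34/47, 27/376]
step 1: P' = (I − K·H)·P̄ = [452/47 307/94; 307/94 229/188]
step 2: x̄ = F·x = [34/47, 34/47]
step 2: P̄ = F·P·Fᵀ + Q = [640/47 452/47; 452/47 593/47]
step 2: y = z − H·x̄ = [26/47]
step 2: S = H·P̄·Hᵀ + R = [3312/47]
step 2: K = P̄·Hᵀ·S⁻¹ = [179/828; 1327/3312]
step 2: x' = x̄ + K·y = [349/414, 1565/1656]
step 2: P' = (I − K·H)·P̄ = [2137/207 2909/828; 2909/828 4321/3312]

step 0: x' = [17/12, -23/48], P' = [23/3 31/12; 31/12 47/48]
step 1: x' = [-34/47, 27/376], P' = [452/47 307/94; 307/94 229/188]
step 2: x' = [349/414, 1565/1656], P' = [2137/207 2909/828; 2909/828 4321/3312]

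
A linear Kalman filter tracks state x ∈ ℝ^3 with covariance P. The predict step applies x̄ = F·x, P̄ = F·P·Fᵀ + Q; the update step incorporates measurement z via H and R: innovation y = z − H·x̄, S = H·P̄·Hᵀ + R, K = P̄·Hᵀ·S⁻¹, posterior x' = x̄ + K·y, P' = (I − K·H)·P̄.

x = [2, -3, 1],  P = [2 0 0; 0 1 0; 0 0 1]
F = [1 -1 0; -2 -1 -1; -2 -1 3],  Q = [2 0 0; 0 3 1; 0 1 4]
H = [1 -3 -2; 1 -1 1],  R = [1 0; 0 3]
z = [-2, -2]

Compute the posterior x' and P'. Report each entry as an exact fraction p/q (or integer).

x̄ = F·x = [5, -2, 2]
P̄ = F·P·Fᵀ + Q = [5 -3 -3; -3 13 7; -3 7 22]
y = z − H·x̄ = [-9, -11]
S = H·P̄·Hᵀ + R = [325 8; 8 29]
K = P̄·Hᵀ·S⁻¹ = [540/9361 1465/9361; -1552/9361 -2477/9361; -188/851 404/851]
x' = x̄ + K·y = [25830/9361, 22493/9361, -1050/851]
P' = (I − K·H)·P̄ = [28680/9361 15342/9361 -813/851; 15342/9361 12488/9361 -935/851; -813/851 -935/851 1090/851]

x' = [25830/9361, 22493/9361, -1050/851]
P' = [28680/9361 15342/9361 -813/851; 15342/9361 12488/9361 -935/851; -813/851 -935/851 1090/851]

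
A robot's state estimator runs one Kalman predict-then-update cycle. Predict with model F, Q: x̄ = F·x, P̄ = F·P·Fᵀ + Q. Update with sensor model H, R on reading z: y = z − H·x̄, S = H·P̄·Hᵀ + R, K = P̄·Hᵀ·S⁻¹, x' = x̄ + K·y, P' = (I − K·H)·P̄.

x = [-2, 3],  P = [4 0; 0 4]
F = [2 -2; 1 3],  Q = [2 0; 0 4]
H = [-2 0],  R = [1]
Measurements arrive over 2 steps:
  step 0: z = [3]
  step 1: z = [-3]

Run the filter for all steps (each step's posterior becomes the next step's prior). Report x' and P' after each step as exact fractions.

step 0: x̄ = F·x = [-10, 7]
step 0: P̄ = F·P·Fᵀ + Q = [34 -16; -16 44]
step 0: y = z − H·x̄ = [-17]
step 0: S = H·P̄·Hᵀ + R = [137]
step 0: K = P̄·Hᵀ·S⁻¹ = [-68/137; 32/137]
step 0: x' = x̄ + K·y = [-214/137, 415/137]
step 0: P' = (I − K·H)·P̄ = [34/137 -16/137; -16/137 5004/137]
step 1: x̄ = F·x = [-1258/137, 1031/137]
step 1: P̄ = F·P·Fᵀ + Q = [20554/137 -30020/137; -30020/137 45522/137]
step 1: y = z − H·x̄ = [-2927/137]
step 1: S = H·P̄·Hᵀ + R = [82353/137]
step 1: K = P̄·Hᵀ·S⁻¹ = [-41108/82353; 60040/82353]
step 1: x' = x̄ + K·y = [122066/82353, -663001/82353]
step 1: P' = (I − K·H)·P̄ = [20554/82353 -30020/82353; -30020/82353 1051618/82353]

step 0: x' = [-214/137, 415/137], P' = [34/137 -16/137; -16/137 5004/137]
step 1: x' = [122066/82353, -663001/82353], P' = [20554/82353 -30020/82353; -30020/82353 1051618/82353]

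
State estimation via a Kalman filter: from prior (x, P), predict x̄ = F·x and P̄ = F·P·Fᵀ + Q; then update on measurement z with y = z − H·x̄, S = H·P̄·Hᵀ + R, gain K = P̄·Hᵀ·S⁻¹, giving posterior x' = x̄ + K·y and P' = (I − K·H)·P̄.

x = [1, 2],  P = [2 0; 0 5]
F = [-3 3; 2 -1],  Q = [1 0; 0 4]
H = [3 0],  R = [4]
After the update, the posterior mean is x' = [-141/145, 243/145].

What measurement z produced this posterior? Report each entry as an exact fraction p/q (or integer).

z = [-3]

x̄ = F·x = [3, 0]
P̄ = F·P·Fᵀ + Q = [64 -27; -27 17]
S = H·P̄·Hᵀ + R = [580]
K = P̄·Hᵀ·S⁻¹ = [48/145; -81/580]
x' − x̄ = [-576/145, 243/145] = K·y
y = (KᵀK)⁻¹·Kᵀ·(x' − x̄) = [-12]
z = y + H·x̄ = [-12] + [9] = [-3]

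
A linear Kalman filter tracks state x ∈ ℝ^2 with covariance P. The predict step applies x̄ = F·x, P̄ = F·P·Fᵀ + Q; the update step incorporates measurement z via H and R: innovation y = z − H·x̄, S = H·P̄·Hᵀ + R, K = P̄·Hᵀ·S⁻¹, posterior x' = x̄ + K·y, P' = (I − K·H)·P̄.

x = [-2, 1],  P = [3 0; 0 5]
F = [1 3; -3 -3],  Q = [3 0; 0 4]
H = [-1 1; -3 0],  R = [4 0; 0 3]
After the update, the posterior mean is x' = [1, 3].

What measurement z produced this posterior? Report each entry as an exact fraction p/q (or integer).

z = [2, -3]

x̄ = F·x = [1, 3]
P̄ = F·P·Fᵀ + Q = [51 -54; -54 76]
S = H·P̄·Hᵀ + R = [239 315; 315 462]
K = P̄·Hᵀ·S⁻¹ = [-15/533 -1164/3731; 430/533 -744/3731]
x' − x̄ = [0, 0] = K·y
y = (KᵀK)⁻¹·Kᵀ·(x' − x̄) = [0, 0]
z = y + H·x̄ = [0, 0] + [2, -3] = [2, -3]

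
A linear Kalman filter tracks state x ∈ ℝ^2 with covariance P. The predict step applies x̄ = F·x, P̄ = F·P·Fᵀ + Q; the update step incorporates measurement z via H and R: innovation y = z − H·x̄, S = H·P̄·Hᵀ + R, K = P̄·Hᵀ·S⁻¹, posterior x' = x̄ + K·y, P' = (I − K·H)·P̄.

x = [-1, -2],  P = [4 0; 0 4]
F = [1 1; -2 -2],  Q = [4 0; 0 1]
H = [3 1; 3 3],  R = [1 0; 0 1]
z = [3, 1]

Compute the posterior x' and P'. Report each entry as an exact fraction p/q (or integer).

x' = [6447/5203, -4560/5203]
P' = [1412/5203 -1696/5203; -1696/5203 2553/5203]

x̄ = F·x = [-3, 6]
P̄ = F·P·Fᵀ + Q = [12 -16; -16 33]
y = z − H·x̄ = [6, -8]
S = H·P̄·Hᵀ + R = [46 15; 15 118]
K = P̄·Hᵀ·S⁻¹ = [2540/5203 -852/5203; -2535/5203 2571/5203]
x' = x̄ + K·y = [6447/5203, -4560/5203]
P' = (I − K·H)·P̄ = [1412/5203 -1696/5203; -1696/5203 2553/5203]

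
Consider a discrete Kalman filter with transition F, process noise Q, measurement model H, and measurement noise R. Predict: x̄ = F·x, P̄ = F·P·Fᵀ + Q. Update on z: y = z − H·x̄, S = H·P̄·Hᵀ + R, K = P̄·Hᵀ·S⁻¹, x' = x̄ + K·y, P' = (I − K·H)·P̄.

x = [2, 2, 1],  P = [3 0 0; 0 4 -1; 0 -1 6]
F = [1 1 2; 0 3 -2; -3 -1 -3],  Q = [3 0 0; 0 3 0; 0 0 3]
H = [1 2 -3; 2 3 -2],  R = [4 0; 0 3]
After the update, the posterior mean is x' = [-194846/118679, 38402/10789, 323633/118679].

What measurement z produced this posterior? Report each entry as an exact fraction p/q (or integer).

x̄ = F·x = [6, 4, -11]
P̄ = F·P·Fᵀ + Q = [30 -16 -44; -16 75 31; -44 31 82]
S = H·P̄·Hᵀ + R = [900 839; 839 914]
K = P̄·Hᵀ·S⁻¹ = [34920/118679 -19070/118679; -6585/10789 7591/10789; -74991/118679 48192/118679]
x' − x̄ = [-906920/118679, -4754/10789, 1629102/118679] = K·y
y = (KᵀK)⁻¹·Kᵀ·(x' − x̄) = [-50, -44]
z = y + H·x̄ = [-50, -44] + [47, 46] = [-3, 2]

z = [-3, 2]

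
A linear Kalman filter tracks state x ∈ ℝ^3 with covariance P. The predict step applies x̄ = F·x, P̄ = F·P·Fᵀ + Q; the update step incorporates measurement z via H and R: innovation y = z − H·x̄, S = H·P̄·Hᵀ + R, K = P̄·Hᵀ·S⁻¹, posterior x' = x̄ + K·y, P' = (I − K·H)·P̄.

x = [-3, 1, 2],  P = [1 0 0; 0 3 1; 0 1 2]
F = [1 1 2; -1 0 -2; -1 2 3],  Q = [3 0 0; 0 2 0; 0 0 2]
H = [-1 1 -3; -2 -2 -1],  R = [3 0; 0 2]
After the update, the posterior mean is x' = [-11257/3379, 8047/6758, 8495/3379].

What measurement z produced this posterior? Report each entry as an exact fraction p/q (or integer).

x̄ = F·x = [2, -1, 11]
P̄ = F·P·Fᵀ + Q = [19 -11 24; -11 11 -15; 24 -15 45]
S = H·P̄·Hᵀ + R = [694 244; 244 115]
K = P̄·Hᵀ·S⁻¹ = [-985/10137 -1436/10137; 4045/20274 -2969/10137; -773/3379 -211/3379]
x' − x̄ = [-18015/3379, 14805/6758, -28674/3379] = K·y
y = (KᵀK)⁻¹·Kᵀ·(x' − x̄) = [33, 15]
z = y + H·x̄ = [33, 15] + [-36, -13] = [-3, 2]

z = [-3, 2]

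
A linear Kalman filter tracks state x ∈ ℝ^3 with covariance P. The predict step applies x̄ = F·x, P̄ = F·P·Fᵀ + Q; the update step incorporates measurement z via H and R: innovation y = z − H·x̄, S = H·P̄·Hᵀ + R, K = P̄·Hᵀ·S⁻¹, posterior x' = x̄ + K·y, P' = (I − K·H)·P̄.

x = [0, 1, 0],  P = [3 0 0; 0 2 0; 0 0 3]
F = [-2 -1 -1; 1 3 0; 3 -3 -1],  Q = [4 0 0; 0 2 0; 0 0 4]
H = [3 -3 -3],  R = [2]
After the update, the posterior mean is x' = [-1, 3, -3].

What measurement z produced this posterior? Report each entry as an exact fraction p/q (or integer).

z = [-3]

x̄ = F·x = [-1, 3, -3]
P̄ = F·P·Fᵀ + Q = [21 -12 -9; -12 23 -9; -9 -9 52]
S = H·P̄·Hᵀ + R = [1082]
K = P̄·Hᵀ·S⁻¹ = [63/541; -39/541; -78/541]
x' − x̄ = [0, 0, 0] = K·y
y = (KᵀK)⁻¹·Kᵀ·(x' − x̄) = [0]
z = y + H·x̄ = [0] + [-3] = [-3]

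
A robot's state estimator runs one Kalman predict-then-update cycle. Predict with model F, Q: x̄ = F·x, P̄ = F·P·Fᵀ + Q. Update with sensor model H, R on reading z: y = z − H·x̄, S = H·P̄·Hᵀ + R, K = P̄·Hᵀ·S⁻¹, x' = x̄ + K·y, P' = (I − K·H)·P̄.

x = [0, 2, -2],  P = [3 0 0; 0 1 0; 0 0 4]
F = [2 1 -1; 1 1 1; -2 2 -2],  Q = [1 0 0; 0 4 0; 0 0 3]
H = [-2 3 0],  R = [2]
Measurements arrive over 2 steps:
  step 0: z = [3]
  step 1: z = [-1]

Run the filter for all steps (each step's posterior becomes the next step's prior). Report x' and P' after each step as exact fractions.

step 0: x̄ = F·x = [4, 0, 8]
step 0: P̄ = F·P·Fᵀ + Q = [18 3 -2; 3 12 -12; -2 -12 35]
step 0: y = z − H·x̄ = [11]
step 0: S = H·P̄·Hᵀ + R = [146]
step 0: K = P̄·Hᵀ·S⁻¹ = [-27/146; 15/73; -16/73]
step 0: x' = x̄ + K·y = [287/146, 165/73, 408/73]
step 0: P' = (I − K·H)·P̄ = [1899/146 624/73 -578/73; 624/73 426/73 -396/73; -578/73 -396/73 2043/73]
step 1: x̄ = F·x = [44/73, 1433/146, -773/73]
step 1: P̄ = F·P·Fᵀ + Q = [11940/73 1576/73 5128/73; 1576/73 6021/146 -2821/73; 5128/73 -2821/73 7445/73]
step 1: y = z − H·x̄ = [-4269/146]
step 1: S = H·P̄·Hᵀ + R = [112177/146]
step 1: K = P̄·Hᵀ·S⁻¹ = [-38304/112177; 11759/112177; -37438/112177]
step 1: x' = x̄ + K·y = [1187612/112177, 757195/112177, -93170/112177]
step 1: P' = (I − K·H)·P̄ = [8298564/112177 5506840/112177 -1942040/112177; 5506840/112177 3679066/112177 -1319652/112177; -1942040/112177 -1319652/112177 1840491/112177]

step 0: x' = [287/146, 165/73, 408/73], P' = [1899/146 624/73 -578/73; 624/73 426/73 -396/73; -578/73 -396/73 2043/73]
step 1: x' = [1187612/112177, 757195/112177, -93170/112177], P' = [8298564/112177 5506840/112177 -1942040/112177; 5506840/112177 3679066/112177 -1319652/112177; -1942040/112177 -1319652/112177 1840491/112177]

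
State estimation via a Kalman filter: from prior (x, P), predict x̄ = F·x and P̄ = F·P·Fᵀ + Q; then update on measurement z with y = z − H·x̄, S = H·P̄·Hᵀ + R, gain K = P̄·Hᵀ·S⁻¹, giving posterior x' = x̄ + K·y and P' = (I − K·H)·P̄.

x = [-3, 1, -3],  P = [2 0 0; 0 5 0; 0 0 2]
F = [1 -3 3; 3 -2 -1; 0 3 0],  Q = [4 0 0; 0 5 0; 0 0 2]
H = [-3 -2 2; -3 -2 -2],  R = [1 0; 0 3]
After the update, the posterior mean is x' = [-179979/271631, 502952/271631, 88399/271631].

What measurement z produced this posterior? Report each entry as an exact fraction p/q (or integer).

x̄ = F·x = [-15, -8, 3]
P̄ = F·P·Fᵀ + Q = [69 30 -45; 30 45 -30; -45 -30 47]
S = H·P̄·Hᵀ + R = [2130 973; 973 572]
K = P̄·Hᵀ·S⁻¹ = [-31983/271631 -29649/271631; -20520/271631 -22080/271631; 67035/271631 -66067/271631]
x' − x̄ = [3894486/271631, 2676000/271631, -726494/271631] = K·y
y = (KᵀK)⁻¹·Kᵀ·(x' − x̄) = [-68, -58]
z = y + H·x̄ = [-68, -58] + [67, 55] = [-1, -3]

z = [-1, -3]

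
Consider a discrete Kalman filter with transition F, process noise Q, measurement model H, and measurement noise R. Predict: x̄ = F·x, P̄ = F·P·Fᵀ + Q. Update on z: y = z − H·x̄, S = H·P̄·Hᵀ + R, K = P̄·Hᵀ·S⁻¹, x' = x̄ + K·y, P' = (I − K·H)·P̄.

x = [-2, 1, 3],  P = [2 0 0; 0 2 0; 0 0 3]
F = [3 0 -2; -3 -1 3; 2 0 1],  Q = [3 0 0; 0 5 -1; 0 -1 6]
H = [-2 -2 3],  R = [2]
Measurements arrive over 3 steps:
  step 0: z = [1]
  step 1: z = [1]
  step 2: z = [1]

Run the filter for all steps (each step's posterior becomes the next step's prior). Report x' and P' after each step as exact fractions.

step 0: x' = [-668/61, 2210/183, 193/183], P' = [1821/61 -1844/61 -10/61; -1844/61 7580/183 1336/183; -10/61 1336/183 902/183]
step 1: x' = [-883724/59203, 575894/59203, -188017/59203], P' = [8438678/59203 -5235148/59203 2154742/59203; -5235148/59203 7261561/118406 -1083096/59203; 2154742/59203 -1083096/59203 731238/59203]
step 2: x' = [-65900290/18404003, 146425009/55212009, -5504289/18404003], P' = [1426249215/18404003 -799257676/18404003 423750322/18404003; -799257676/18404003 3389099413/110424018 -160049975/18404003; 423750322/18404003 -160049975/18404003 181206375/18404003]

step 0: x̄ = F·x = [-12, 14, -1]
step 0: P̄ = F·P·Fᵀ + Q = [33 -36 6; -36 52 -4; 6 -4 17]
step 0: y = z − H·x̄ = [8]
step 0: S = H·P̄·Hᵀ + R = [183]
step 0: K = P̄·Hᵀ·S⁻¹ = [8/61; -44/183; 47/183]
step 0: x' = x̄ + K·y = [-668/61, 2210/183, 193/183]
step 0: P' = (I − K·H)·P̄ = [1821/61 -1844/61 -10/61; -1844/61 7580/183 1336/183; -10/61 1336/183 902/183]
step 1: x̄ = F·x = [-6398/183, 4381/183, -3815/183]
step 1: P̄ = F·P·Fᵀ + Q = [53684/183 -35761/183 31004/183; -35761/183 25112/183 -20617/183; 31004/183 -20617/183 23732/183]
step 1: y = z − H·x̄ = [7594/183]
step 1: S = H·P̄·Hᵀ + R = [118406/183]
step 1: K = P̄·Hᵀ·S⁻¹ = [28583/59203; -40553/118406; 25211/59203]
step 1: x' = x̄ + K·y = [-883724/59203, 575894/59203, -188017/59203]
step 1: P' = (I − K·H)·P̄ = [8438678/59203 -5235148/59203 2154742/59203; -5235148/59203 7261561/118406 -1083096/59203; 2154742/59203 -1083096/59203 731238/59203]
step 2: x̄ = F·x = [-2275138/59203, 1511227/59203, -1955465/59203]
step 2: P̄ = F·P·Fᵀ + Q = [53193759/59203 -34475148/59203 47014850/59203; -34475148/59203 45516743/118406 -30479939/59203; 47014850/59203 -30479939/59203 43460136/59203]
step 2: y = z − H·x̄ = [4397776/59203]
step 2: S = H·P̄·Hᵀ + R = [220848036/59203]
step 2: K = P̄·Hᵀ·S⁻¹ = [8633944/18404003; -17001566/55212009; 16218431/36808006]
step 2: x' = x̄ + K·y = [-65900290/18404003, 146425009/55212009, -5504289/18404003]
step 2: P' = (I − K·H)·P̄ = [1426249215/18404003 -799257676/18404003 423750322/18404003; -799257676/18404003 3389099413/110424018 -160049975/18404003; 423750322/18404003 -160049975/18404003 181206375/18404003]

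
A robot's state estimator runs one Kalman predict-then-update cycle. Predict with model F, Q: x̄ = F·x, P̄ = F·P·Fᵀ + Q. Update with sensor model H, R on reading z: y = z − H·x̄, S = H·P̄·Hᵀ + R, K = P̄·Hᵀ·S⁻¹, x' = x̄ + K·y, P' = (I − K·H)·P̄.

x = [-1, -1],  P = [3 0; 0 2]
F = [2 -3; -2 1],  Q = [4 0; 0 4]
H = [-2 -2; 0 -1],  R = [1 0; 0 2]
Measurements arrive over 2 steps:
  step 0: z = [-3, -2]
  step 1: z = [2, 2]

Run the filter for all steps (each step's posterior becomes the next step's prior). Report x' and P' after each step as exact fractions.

step 0: x̄ = F·x = [1, 1]
step 0: P̄ = F·P·Fᵀ + Q = [34 -18; -18 18]
step 0: y = z − H·x̄ = [1, -1]
step 0: S = H·P̄·Hᵀ + R = [65 0; 0 20]
step 0: K = P̄·Hᵀ·S⁻¹ = [-32/65 9/10; 0 -9/10]
step 0: x' = x̄ + K·y = [-51/130, 19/10]
step 0: P' = (I − K·H)·P̄ = [133/65 -9/5; -9/5 9/5]
step 1: x̄ = F·x = [-843/130, 349/130]
step 1: P̄ = F·P·Fᵀ + Q = [3249/65 -1819/65; -1819/65 1377/65]
step 1: y = z − H·x̄ = [-28/5, 609/130]
step 1: S = H·P̄·Hᵀ + R = [309/5 -68/5; -68/5 1507/65]
step 1: K = P̄·Hᵀ·S⁻¹ = [-207848/405551 367591/405551; 8840/405551 -365381/405551]
step 1: x' = x̄ + K·y = [256129/405551, -672425/405551]
step 1: P' = (I − K·H)·P̄ = [839106/405551 -735182/405551; -735182/405551 730762/405551]

step 0: x' = [-51/130, 19/10], P' = [133/65 -9/5; -9/5 9/5]
step 1: x' = [256129/405551, -672425/405551], P' = [839106/405551 -735182/405551; -735182/405551 730762/405551]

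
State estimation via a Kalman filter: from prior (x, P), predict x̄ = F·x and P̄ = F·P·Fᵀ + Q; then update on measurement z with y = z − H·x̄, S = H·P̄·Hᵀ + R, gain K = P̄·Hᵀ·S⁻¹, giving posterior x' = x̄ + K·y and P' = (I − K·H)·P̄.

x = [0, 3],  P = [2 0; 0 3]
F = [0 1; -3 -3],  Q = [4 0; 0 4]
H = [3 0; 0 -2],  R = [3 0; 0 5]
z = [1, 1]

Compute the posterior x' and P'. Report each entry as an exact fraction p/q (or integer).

x̄ = F·x = [3, -9]
P̄ = F·P·Fᵀ + Q = [7 -9; -9 49]
y = z − H·x̄ = [-8, -17]
S = H·P̄·Hᵀ + R = [66 54; 54 201]
K = P̄·Hᵀ·S⁻¹ = [361/1150 3/575; -3/230 -167/345]
x' = x̄ + K·y = [2/5, -2/3]
P' = (I − K·H)·P̄ = [361/1150 -3/230; -3/230 167/138]

x' = [2/5, -2/3]
P' = [361/1150 -3/230; -3/230 167/138]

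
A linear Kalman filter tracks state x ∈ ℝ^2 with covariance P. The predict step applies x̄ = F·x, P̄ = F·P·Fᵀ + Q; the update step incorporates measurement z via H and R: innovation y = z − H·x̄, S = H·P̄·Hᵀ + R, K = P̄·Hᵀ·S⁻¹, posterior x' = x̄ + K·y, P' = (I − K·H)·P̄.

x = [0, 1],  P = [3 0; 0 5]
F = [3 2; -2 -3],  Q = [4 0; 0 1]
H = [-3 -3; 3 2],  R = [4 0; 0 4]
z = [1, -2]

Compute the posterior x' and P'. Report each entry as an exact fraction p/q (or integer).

x' = [-3172/3415, 1759/3415]
P' = [17412/3415 -20004/3415; -20004/3415 24008/3415]

x̄ = F·x = [2, -3]
P̄ = F·P·Fᵀ + Q = [51 -48; -48 58]
y = z − H·x̄ = [-2, -2]
S = H·P̄·Hᵀ + R = [121 -87; -87 119]
K = P̄·Hᵀ·S⁻¹ = [1944/3415 3057/3415; -3003/3415 -2999/3415]
x' = x̄ + K·y = [-3172/3415, 1759/3415]
P' = (I − K·H)·P̄ = [17412/3415 -20004/3415; -20004/3415 24008/3415]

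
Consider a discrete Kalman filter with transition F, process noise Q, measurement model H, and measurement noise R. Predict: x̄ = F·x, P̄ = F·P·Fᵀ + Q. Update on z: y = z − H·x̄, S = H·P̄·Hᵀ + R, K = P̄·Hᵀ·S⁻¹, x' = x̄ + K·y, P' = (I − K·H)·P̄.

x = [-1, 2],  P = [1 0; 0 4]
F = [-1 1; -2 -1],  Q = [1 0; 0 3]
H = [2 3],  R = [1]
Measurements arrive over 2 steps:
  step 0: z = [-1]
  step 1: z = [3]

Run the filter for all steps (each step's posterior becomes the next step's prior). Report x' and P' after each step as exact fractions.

step 0: x' = [129/50, -203/100], P' = [141/25 -187/50; -187/50 259/100]
step 1: x' = [-1958/33571, 34156/33571], P' = [60981/33571 -38297/33571; -38297/33571 27679/33571]

step 0: x̄ = F·x = [3, 0]
step 0: P̄ = F·P·Fᵀ + Q = [6 -2; -2 11]
step 0: y = z − H·x̄ = [-7]
step 0: S = H·P̄·Hᵀ + R = [100]
step 0: K = P̄·Hᵀ·S⁻¹ = [3/50; 29/100]
step 0: x' = x̄ + K·y = [129/50, -203/100]
step 0: P' = (I − K·H)·P̄ = [141/25 -187/50; -187/50 259/100]
step 1: x̄ = F·x = [-461/100, -313/100]
step 1: P̄ = F·P·Fᵀ + Q = [1671/100 1243/100; 1243/100 1319/100]
step 1: y = z − H·x̄ = [2161/100]
step 1: S = H·P̄·Hᵀ + R = [33571/100]
step 1: K = P̄·Hᵀ·S⁻¹ = [7071/33571; 6443/33571]
step 1: x' = x̄ + K·y = [-1958/33571, 34156/33571]
step 1: P' = (I − K·H)·P̄ = [60981/33571 -38297/33571; -38297/33571 27679/33571]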